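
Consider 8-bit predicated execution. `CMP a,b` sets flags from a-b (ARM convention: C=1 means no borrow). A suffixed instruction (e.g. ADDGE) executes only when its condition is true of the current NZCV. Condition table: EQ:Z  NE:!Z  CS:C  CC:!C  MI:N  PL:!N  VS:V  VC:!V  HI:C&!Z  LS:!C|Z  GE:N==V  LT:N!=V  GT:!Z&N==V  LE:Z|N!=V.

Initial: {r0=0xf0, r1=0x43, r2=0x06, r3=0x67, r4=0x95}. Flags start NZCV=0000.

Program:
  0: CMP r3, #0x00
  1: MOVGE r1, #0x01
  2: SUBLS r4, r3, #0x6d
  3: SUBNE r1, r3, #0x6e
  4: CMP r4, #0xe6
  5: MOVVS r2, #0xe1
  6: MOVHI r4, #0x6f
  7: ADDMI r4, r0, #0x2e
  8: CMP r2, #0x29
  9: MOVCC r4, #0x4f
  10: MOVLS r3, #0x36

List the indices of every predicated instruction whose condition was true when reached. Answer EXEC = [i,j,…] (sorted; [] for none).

EXEC = [1,3,7,9,10]

0: ✓ CMP  NZCV=0010
1: ✓ MOVGE  r1←0x01
2: · SUBLS
3: ✓ SUBNE  r1←0xf9
4: ✓ CMP  NZCV=1000
5: · MOVVS
6: · MOVHI
7: ✓ ADDMI  r4←0x1e
8: ✓ CMP  NZCV=1000
9: ✓ MOVCC  r4←0x4f
10: ✓ MOVLS  r3←0x36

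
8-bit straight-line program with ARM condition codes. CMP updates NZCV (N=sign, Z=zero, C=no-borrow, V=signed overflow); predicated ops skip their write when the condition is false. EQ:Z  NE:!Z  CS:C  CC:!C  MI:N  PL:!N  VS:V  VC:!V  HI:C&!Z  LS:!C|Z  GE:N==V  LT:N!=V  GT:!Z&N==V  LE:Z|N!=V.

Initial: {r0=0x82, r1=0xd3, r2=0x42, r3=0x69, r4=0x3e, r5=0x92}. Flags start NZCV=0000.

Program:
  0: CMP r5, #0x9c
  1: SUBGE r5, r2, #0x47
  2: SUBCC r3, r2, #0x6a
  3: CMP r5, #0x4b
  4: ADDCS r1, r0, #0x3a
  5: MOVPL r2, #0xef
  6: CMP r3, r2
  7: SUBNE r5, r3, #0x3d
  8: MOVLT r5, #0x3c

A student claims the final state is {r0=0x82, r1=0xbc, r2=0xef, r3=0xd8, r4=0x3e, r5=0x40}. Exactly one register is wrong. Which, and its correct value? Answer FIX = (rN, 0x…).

FIX = (r5, 0x3c)

0: ✓ CMP  NZCV=1000
1: · SUBGE
2: ✓ SUBCC  r3←0xd8
3: ✓ CMP  NZCV=0011
4: ✓ ADDCS  r1←0xbc
5: ✓ MOVPL  r2←0xef
6: ✓ CMP  NZCV=1000
7: ✓ SUBNE  r5←0x9b
8: ✓ MOVLT  r5←0x3c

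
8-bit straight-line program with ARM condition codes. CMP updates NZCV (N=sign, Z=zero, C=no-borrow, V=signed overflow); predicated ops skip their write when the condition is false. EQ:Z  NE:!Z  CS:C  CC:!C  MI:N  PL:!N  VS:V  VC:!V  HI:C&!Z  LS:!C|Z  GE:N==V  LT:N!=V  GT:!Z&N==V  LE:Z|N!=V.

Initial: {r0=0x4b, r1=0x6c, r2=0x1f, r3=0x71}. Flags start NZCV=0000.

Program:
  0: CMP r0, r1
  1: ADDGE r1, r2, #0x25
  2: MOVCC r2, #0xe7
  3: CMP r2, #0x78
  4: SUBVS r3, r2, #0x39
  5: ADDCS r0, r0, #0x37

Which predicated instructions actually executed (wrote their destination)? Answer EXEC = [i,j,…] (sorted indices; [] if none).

EXEC = [2,4,5]

[0] flags=1000 → (cmp)
[1] flags=1000 GE?F → skip
[2] flags=1000 CC?T → r2=0xe7
[3] flags=0011 → (cmp)
[4] flags=0011 VS?T → r3=0xae
[5] flags=0011 CS?T → r0=0x82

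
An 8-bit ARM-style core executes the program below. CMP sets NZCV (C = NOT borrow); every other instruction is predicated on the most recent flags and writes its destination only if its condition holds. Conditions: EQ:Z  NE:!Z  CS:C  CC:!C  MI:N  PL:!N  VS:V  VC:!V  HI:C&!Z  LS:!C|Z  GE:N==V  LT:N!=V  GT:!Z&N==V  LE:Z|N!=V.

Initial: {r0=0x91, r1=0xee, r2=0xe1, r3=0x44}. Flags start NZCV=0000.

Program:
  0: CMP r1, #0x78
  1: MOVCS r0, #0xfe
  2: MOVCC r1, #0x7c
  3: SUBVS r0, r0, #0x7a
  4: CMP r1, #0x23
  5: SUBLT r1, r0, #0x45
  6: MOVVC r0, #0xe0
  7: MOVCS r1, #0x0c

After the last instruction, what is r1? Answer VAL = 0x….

VAL = 0x0c

[0] flags=0011 → (cmp)
[1] flags=0011 CS?T → r0=0xfe
[2] flags=0011 CC?F → skip
[3] flags=0011 VS?T → r0=0x84
[4] flags=1010 → (cmp)
[5] flags=1010 LT?T → r1=0x3f
[6] flags=1010 VC?T → r0=0xe0
[7] flags=1010 CS?T → r1=0x0c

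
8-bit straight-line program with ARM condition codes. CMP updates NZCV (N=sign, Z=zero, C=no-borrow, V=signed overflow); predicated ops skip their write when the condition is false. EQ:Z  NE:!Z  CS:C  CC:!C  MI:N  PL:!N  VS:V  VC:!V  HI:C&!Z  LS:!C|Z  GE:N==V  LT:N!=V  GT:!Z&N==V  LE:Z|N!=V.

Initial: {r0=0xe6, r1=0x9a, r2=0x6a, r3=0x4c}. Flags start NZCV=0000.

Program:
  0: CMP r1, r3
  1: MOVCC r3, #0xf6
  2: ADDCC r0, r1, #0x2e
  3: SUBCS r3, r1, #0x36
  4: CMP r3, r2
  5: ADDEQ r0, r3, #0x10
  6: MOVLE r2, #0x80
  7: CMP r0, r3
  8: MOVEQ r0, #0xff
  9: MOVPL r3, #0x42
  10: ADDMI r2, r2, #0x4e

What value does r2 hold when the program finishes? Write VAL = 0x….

0: ✓ CMP  NZCV=0011
1: · MOVCC
2: · ADDCC
3: ✓ SUBCS  r3←0x64
4: ✓ CMP  NZCV=1000
5: · ADDEQ
6: ✓ MOVLE  r2←0x80
7: ✓ CMP  NZCV=1010
8: · MOVEQ
9: · MOVPL
10: ✓ ADDMI  r2←0xce

VAL = 0xce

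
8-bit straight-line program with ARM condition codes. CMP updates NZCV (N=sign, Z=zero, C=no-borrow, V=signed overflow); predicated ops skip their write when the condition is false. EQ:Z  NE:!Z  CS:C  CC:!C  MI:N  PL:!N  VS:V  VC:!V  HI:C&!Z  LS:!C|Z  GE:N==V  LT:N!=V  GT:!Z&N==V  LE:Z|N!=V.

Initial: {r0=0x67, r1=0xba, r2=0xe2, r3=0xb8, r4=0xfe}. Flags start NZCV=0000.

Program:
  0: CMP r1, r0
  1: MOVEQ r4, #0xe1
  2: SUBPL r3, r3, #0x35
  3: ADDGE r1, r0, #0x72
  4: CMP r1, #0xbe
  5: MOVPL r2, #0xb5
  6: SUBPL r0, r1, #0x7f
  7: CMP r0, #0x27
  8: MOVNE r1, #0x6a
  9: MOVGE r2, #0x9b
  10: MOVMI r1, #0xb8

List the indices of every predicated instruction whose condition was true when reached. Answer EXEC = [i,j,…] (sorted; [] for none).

[0] flags=0011 → (cmp)
[1] flags=0011 EQ?F → skip
[2] flags=0011 PL?T → r3=0x83
[3] flags=0011 GE?F → skip
[4] flags=1000 → (cmp)
[5] flags=1000 PL?F → skip
[6] flags=1000 PL?F → skip
[7] flags=0010 → (cmp)
[8] flags=0010 NE?T → r1=0x6a
[9] flags=0010 GE?T → r2=0x9b
[10] flags=0010 MI?F → skip

EXEC = [2,8,9]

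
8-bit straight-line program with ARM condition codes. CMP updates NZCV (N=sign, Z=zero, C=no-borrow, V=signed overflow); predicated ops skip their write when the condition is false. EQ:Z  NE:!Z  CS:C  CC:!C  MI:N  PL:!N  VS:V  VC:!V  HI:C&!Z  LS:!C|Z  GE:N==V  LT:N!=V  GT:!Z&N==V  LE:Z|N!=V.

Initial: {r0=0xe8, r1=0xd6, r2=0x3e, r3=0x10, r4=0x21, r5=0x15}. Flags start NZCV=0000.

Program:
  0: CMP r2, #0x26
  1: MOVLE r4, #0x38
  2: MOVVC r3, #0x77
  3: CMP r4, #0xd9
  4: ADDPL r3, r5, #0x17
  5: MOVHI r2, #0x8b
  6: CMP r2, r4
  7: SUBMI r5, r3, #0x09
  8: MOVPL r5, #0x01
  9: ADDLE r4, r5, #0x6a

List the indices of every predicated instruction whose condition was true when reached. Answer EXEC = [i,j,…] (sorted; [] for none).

EXEC = [2,4,8]

0: ✓ CMP  NZCV=0010
1: · MOVLE
2: ✓ MOVVC  r3←0x77
3: ✓ CMP  NZCV=0000
4: ✓ ADDPL  r3←0x2c
5: · MOVHI
6: ✓ CMP  NZCV=0010
7: · SUBMI
8: ✓ MOVPL  r5←0x01
9: · ADDLE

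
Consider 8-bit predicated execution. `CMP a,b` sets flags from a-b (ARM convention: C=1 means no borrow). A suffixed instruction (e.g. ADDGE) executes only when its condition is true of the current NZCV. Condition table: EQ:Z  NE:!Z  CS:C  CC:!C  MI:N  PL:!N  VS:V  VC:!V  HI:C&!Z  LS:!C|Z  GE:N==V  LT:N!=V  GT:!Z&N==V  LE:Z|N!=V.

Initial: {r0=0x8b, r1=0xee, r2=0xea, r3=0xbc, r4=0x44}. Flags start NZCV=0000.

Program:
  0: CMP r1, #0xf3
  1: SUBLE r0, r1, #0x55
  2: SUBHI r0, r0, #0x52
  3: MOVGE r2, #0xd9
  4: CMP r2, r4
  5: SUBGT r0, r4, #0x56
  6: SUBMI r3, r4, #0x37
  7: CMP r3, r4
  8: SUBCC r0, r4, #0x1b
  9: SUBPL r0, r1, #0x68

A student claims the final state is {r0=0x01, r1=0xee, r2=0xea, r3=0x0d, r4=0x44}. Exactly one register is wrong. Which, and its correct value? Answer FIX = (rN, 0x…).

0: ✓ CMP  NZCV=1000
1: ✓ SUBLE  r0←0x99
2: · SUBHI
3: · MOVGE
4: ✓ CMP  NZCV=1010
5: · SUBGT
6: ✓ SUBMI  r3←0x0d
7: ✓ CMP  NZCV=1000
8: ✓ SUBCC  r0←0x29
9: · SUBPL

FIX = (r0, 0x29)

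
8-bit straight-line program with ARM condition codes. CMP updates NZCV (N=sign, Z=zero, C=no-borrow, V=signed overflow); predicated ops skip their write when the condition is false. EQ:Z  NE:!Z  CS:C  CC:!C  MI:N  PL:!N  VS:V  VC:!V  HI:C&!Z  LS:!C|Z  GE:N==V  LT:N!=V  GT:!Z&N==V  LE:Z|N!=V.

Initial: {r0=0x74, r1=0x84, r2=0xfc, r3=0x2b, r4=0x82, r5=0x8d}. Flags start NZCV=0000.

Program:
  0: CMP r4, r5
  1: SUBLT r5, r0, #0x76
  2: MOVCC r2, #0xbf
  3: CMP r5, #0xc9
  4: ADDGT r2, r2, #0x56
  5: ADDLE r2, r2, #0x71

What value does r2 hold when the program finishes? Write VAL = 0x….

0: ✓ CMP  NZCV=1000
1: ✓ SUBLT  r5←0xfe
2: ✓ MOVCC  r2←0xbf
3: ✓ CMP  NZCV=0010
4: ✓ ADDGT  r2←0x15
5: · ADDLE

VAL = 0x15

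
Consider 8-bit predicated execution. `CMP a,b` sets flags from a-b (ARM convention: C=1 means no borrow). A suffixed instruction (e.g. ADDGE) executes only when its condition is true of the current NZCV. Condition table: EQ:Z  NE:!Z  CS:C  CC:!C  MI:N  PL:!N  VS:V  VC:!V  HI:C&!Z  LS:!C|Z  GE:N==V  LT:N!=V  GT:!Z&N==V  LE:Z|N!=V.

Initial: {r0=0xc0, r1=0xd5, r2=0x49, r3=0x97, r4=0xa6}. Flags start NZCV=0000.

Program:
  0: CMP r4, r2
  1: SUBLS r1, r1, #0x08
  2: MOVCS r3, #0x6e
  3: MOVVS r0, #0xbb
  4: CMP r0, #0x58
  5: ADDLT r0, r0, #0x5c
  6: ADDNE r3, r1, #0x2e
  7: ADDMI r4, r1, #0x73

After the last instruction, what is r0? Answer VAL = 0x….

0: ✓ CMP  NZCV=0011
1: · SUBLS
2: ✓ MOVCS  r3←0x6e
3: ✓ MOVVS  r0←0xbb
4: ✓ CMP  NZCV=0011
5: ✓ ADDLT  r0←0x17
6: ✓ ADDNE  r3←0x03
7: · ADDMI

VAL = 0x17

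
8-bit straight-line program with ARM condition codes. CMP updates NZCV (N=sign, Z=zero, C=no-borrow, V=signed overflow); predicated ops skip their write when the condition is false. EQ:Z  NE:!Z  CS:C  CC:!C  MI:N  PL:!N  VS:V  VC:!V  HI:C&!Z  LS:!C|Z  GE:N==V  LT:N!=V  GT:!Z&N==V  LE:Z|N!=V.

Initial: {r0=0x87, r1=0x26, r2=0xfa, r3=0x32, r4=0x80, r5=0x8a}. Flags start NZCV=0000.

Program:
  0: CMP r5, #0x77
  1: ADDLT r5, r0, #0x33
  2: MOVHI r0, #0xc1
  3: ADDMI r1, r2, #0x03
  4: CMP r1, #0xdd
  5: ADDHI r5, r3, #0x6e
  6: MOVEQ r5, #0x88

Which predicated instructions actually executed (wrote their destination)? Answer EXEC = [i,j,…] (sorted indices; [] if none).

[0] flags=0011 → (cmp)
[1] flags=0011 LT?T → r5=0xba
[2] flags=0011 HI?T → r0=0xc1
[3] flags=0011 MI?F → skip
[4] flags=0000 → (cmp)
[5] flags=0000 HI?F → skip
[6] flags=0000 EQ?F → skip

EXEC = [1,2]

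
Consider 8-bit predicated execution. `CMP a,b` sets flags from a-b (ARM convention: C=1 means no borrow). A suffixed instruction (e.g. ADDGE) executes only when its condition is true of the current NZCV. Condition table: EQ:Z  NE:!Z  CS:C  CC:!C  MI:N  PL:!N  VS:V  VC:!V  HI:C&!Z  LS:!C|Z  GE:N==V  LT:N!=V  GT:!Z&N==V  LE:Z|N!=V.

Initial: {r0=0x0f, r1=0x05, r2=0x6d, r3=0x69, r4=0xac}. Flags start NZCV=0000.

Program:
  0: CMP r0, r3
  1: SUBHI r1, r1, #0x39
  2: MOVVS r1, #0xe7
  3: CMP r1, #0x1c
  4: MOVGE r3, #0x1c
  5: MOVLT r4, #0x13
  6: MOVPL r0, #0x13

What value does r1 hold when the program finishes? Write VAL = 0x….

0: ✓ CMP  NZCV=1000
1: · SUBHI
2: · MOVVS
3: ✓ CMP  NZCV=1000
4: · MOVGE
5: ✓ MOVLT  r4←0x13
6: · MOVPL

VAL = 0x05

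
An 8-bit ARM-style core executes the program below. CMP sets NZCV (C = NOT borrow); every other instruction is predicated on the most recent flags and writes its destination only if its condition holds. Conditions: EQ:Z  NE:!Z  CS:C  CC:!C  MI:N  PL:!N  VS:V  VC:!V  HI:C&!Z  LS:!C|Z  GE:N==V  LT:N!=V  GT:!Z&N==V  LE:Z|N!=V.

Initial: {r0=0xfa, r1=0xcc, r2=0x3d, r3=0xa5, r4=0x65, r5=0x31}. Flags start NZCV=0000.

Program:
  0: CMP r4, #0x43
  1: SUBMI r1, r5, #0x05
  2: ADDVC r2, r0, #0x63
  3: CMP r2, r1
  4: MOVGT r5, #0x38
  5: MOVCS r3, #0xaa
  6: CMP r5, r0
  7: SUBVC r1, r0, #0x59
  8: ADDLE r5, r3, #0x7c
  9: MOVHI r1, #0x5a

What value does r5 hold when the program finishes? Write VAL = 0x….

0: ✓ CMP  NZCV=0010
1: · SUBMI
2: ✓ ADDVC  r2←0x5d
3: ✓ CMP  NZCV=1001
4: ✓ MOVGT  r5←0x38
5: · MOVCS
6: ✓ CMP  NZCV=0000
7: ✓ SUBVC  r1←0xa1
8: · ADDLE
9: · MOVHI

VAL = 0x38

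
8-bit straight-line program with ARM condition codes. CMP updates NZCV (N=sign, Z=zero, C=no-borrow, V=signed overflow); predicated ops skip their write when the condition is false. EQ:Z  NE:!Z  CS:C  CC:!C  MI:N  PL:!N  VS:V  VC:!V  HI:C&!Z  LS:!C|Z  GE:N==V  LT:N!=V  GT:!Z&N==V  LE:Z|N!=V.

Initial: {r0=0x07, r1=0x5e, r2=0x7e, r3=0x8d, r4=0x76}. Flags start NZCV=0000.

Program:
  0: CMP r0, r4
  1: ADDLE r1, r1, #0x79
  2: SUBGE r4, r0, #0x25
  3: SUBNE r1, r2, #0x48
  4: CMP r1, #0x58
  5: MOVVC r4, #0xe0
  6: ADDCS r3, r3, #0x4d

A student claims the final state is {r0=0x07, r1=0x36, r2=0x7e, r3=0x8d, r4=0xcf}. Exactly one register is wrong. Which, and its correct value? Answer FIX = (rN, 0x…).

0: ✓ CMP  NZCV=1000
1: ✓ ADDLE  r1←0xd7
2: · SUBGE
3: ✓ SUBNE  r1←0x36
4: ✓ CMP  NZCV=1000
5: ✓ MOVVC  r4←0xe0
6: · ADDCS

FIX = (r4, 0xe0)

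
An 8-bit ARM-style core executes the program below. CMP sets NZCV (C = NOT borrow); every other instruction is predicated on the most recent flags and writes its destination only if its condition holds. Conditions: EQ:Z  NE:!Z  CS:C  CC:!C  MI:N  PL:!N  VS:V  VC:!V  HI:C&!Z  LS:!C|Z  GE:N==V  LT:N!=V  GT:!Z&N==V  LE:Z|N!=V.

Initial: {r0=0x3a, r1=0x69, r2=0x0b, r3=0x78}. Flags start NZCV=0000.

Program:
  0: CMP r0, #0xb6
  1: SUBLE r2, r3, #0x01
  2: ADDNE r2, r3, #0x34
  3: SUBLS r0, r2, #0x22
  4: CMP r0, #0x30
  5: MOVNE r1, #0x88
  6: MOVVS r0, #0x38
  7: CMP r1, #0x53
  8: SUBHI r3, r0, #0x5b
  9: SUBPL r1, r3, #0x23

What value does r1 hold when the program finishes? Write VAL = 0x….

[0] flags=1001 → (cmp)
[1] flags=1001 LE?F → skip
[2] flags=1001 NE?T → r2=0xac
[3] flags=1001 LS?T → r0=0x8a
[4] flags=0011 → (cmp)
[5] flags=0011 NE?T → r1=0x88
[6] flags=0011 VS?T → r0=0x38
[7] flags=0011 → (cmp)
[8] flags=0011 HI?T → r3=0xdd
[9] flags=0011 PL?T → r1=0xba

VAL = 0xba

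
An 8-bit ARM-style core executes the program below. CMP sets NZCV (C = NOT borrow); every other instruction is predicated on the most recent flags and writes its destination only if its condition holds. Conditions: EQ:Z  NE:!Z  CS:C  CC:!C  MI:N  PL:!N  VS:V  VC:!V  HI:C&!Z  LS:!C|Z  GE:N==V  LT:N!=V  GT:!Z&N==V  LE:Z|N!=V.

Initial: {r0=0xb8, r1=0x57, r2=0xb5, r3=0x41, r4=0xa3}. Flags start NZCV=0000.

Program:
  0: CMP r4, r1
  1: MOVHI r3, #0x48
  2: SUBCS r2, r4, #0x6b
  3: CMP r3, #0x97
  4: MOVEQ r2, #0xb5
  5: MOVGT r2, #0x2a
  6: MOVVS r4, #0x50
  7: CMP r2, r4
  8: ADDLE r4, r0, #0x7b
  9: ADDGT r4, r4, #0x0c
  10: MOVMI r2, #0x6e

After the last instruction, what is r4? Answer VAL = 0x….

VAL = 0x33

0: ✓ CMP  NZCV=0011
1: ✓ MOVHI  r3←0x48
2: ✓ SUBCS  r2←0x38
3: ✓ CMP  NZCV=1001
4: · MOVEQ
5: ✓ MOVGT  r2←0x2a
6: ✓ MOVVS  r4←0x50
7: ✓ CMP  NZCV=1000
8: ✓ ADDLE  r4←0x33
9: · ADDGT
10: ✓ MOVMI  r2←0x6e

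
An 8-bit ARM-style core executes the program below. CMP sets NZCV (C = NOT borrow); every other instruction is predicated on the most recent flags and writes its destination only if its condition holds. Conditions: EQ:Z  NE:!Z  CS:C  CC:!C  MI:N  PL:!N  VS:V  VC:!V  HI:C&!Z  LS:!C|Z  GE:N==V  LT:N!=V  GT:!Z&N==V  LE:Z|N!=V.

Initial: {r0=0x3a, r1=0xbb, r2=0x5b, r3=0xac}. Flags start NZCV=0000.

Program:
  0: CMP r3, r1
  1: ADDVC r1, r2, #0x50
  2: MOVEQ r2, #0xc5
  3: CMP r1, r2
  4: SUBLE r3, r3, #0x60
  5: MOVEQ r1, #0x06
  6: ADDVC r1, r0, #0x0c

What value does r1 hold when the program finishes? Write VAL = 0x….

[0] flags=1000 → (cmp)
[1] flags=1000 VC?T → r1=0xab
[2] flags=1000 EQ?F → skip
[3] flags=0011 → (cmp)
[4] flags=0011 LE?T → r3=0x4c
[5] flags=0011 EQ?F → skip
[6] flags=0011 VC?F → skip

VAL = 0xab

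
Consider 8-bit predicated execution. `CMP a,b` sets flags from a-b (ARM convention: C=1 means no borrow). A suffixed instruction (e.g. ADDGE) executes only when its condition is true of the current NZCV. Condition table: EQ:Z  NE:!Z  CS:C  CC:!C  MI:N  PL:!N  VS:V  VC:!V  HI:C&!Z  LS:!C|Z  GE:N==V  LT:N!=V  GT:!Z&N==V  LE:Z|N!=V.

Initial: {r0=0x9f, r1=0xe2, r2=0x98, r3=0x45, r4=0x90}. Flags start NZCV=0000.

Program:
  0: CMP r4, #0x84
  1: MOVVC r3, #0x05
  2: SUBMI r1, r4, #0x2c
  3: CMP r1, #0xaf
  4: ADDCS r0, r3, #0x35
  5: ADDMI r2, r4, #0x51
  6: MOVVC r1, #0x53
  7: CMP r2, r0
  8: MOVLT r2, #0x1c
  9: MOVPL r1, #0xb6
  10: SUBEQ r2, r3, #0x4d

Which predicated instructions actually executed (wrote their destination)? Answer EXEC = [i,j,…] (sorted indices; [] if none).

EXEC = [1,4,6,8,9]

[0] flags=0010 → (cmp)
[1] flags=0010 VC?T → r3=0x05
[2] flags=0010 MI?F → skip
[3] flags=0010 → (cmp)
[4] flags=0010 CS?T → r0=0x3a
[5] flags=0010 MI?F → skip
[6] flags=0010 VC?T → r1=0x53
[7] flags=0011 → (cmp)
[8] flags=0011 LT?T → r2=0x1c
[9] flags=0011 PL?T → r1=0xb6
[10] flags=0011 EQ?F → skip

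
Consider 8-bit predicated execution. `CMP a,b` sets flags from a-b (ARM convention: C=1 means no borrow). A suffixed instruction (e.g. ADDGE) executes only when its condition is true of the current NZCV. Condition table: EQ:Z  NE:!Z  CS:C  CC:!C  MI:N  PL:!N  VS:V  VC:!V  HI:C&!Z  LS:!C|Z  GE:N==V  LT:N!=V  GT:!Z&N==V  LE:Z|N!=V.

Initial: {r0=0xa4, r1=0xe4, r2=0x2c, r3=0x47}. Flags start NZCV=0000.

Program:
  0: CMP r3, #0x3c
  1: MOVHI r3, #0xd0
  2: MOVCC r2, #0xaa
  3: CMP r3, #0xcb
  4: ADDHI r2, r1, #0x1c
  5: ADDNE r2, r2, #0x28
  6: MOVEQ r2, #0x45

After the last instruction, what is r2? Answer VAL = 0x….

0: ✓ CMP  NZCV=0010
1: ✓ MOVHI  r3←0xd0
2: · MOVCC
3: ✓ CMP  NZCV=0010
4: ✓ ADDHI  r2←0x00
5: ✓ ADDNE  r2←0x28
6: · MOVEQ

VAL = 0x28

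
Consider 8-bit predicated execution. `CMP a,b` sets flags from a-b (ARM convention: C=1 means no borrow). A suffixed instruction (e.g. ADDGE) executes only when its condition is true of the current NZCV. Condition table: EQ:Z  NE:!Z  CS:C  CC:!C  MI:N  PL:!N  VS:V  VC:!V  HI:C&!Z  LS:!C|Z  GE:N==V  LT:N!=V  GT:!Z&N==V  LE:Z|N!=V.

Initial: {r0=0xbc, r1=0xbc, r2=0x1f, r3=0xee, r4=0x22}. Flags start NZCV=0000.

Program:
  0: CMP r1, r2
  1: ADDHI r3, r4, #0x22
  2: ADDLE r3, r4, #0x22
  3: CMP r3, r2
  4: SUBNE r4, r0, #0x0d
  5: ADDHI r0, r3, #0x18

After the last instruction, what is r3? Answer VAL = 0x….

0: ✓ CMP  NZCV=1010
1: ✓ ADDHI  r3←0x44
2: ✓ ADDLE  r3←0x44
3: ✓ CMP  NZCV=0010
4: ✓ SUBNE  r4←0xaf
5: ✓ ADDHI  r0←0x5c

VAL = 0x44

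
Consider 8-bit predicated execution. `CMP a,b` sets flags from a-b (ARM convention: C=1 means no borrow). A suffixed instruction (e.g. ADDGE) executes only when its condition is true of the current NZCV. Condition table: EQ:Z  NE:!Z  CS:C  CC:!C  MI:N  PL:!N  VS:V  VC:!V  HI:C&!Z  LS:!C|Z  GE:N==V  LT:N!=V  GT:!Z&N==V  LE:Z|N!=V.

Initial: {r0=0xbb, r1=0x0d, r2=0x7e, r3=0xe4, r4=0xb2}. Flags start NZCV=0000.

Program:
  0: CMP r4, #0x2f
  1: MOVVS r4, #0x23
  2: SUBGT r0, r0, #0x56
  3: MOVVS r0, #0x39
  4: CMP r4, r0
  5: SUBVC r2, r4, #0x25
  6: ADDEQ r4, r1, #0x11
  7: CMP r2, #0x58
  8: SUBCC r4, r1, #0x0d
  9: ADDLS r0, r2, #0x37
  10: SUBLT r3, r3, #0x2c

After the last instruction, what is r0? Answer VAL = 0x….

VAL = 0xbb

[0] flags=1010 → (cmp)
[1] flags=1010 VS?F → skip
[2] flags=1010 GT?F → skip
[3] flags=1010 VS?F → skip
[4] flags=1000 → (cmp)
[5] flags=1000 VC?T → r2=0x8d
[6] flags=1000 EQ?F → skip
[7] flags=0011 → (cmp)
[8] flags=0011 CC?F → skip
[9] flags=0011 LS?F → skip
[10] flags=0011 LT?T → r3=0xb8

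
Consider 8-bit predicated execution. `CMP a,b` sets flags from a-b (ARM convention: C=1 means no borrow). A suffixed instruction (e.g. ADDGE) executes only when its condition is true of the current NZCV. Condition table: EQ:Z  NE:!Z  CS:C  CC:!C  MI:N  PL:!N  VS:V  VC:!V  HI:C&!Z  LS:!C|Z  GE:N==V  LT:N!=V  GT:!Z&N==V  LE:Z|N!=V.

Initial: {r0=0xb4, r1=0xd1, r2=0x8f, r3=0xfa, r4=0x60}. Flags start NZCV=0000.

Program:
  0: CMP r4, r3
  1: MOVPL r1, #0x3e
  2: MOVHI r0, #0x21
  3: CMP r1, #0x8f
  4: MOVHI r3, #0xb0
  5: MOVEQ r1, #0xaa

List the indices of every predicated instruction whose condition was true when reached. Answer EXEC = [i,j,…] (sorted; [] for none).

0: ✓ CMP  NZCV=0000
1: ✓ MOVPL  r1←0x3e
2: · MOVHI
3: ✓ CMP  NZCV=1001
4: · MOVHI
5: · MOVEQ

EXEC = [1]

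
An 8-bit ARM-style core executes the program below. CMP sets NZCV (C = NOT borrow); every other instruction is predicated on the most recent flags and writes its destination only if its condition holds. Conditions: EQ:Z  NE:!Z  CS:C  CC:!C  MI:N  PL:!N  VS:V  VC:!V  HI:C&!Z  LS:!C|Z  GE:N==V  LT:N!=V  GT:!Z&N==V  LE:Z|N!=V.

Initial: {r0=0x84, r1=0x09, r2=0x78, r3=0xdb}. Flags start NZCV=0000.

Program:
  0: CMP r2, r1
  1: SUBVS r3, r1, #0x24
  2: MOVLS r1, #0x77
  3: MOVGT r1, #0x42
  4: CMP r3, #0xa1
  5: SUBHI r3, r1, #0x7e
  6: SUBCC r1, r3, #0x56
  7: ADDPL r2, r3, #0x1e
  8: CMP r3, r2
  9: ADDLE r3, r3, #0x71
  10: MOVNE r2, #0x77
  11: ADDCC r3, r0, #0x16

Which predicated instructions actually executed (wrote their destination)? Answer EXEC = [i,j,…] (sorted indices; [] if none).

EXEC = [3,5,7,9,10,11]

[0] flags=0010 → (cmp)
[1] flags=0010 VS?F → skip
[2] flags=0010 LS?F → skip
[3] flags=0010 GT?T → r1=0x42
[4] flags=0010 → (cmp)
[5] flags=0010 HI?T → r3=0xc4
[6] flags=0010 CC?F → skip
[7] flags=0010 PL?T → r2=0xe2
[8] flags=1000 → (cmp)
[9] flags=1000 LE?T → r3=0x35
[10] flags=1000 NE?T → r2=0x77
[11] flags=1000 CC?T → r3=0x9a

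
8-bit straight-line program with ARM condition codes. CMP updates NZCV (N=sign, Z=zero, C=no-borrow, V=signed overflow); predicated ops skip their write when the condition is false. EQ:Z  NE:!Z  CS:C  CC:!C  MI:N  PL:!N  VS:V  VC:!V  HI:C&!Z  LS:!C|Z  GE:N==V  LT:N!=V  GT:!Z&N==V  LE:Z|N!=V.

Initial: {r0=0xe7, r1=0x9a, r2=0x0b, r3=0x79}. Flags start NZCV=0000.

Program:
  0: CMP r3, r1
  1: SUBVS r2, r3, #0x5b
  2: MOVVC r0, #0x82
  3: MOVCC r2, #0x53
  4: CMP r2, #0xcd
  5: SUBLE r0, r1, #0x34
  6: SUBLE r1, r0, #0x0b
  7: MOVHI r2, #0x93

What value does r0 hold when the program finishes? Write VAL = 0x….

VAL = 0xe7

[0] flags=1001 → (cmp)
[1] flags=1001 VS?T → r2=0x1e
[2] flags=1001 VC?F → skip
[3] flags=1001 CC?T → r2=0x53
[4] flags=1001 → (cmp)
[5] flags=1001 LE?F → skip
[6] flags=1001 LE?F → skip
[7] flags=1001 HI?F → skip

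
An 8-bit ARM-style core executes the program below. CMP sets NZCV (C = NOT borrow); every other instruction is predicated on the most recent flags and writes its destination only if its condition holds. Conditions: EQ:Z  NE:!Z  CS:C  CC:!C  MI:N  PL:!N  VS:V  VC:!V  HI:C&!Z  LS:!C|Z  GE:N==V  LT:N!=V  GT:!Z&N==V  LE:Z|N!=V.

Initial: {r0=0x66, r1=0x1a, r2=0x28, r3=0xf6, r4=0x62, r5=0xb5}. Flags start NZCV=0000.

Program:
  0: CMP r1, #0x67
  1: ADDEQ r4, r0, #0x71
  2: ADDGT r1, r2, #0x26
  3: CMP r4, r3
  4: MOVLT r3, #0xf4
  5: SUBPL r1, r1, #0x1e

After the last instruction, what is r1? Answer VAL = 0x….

[0] flags=1000 → (cmp)
[1] flags=1000 EQ?F → skip
[2] flags=1000 GT?F → skip
[3] flags=0000 → (cmp)
[4] flags=0000 LT?F → skip
[5] flags=0000 PL?T → r1=0xfc

VAL = 0xfc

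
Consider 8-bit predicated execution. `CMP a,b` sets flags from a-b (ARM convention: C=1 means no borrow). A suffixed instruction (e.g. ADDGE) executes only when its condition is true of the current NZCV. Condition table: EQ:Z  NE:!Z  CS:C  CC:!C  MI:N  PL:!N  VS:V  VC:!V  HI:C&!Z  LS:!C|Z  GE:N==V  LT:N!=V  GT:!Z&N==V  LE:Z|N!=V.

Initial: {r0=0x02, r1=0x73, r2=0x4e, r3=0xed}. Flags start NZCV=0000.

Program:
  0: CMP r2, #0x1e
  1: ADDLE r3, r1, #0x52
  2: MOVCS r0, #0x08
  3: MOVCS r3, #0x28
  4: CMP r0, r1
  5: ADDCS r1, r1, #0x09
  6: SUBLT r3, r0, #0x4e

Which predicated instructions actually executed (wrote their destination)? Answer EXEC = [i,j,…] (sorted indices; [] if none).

[0] flags=0010 → (cmp)
[1] flags=0010 LE?F → skip
[2] flags=0010 CS?T → r0=0x08
[3] flags=0010 CS?T → r3=0x28
[4] flags=1000 → (cmp)
[5] flags=1000 CS?F → skip
[6] flags=1000 LT?T → r3=0xba

EXEC = [2,3,6]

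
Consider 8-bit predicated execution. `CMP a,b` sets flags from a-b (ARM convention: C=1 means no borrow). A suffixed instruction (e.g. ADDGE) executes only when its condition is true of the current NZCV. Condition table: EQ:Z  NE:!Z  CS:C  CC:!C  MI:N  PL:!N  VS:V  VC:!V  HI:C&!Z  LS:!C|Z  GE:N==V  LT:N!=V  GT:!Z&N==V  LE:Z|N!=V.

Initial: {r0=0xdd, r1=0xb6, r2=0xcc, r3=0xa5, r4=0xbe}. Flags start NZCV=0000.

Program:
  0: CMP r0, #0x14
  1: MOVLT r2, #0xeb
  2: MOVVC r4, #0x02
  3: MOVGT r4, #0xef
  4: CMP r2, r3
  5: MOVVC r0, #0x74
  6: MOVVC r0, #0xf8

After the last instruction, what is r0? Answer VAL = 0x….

[0] flags=1010 → (cmp)
[1] flags=1010 LT?T → r2=0xeb
[2] flags=1010 VC?T → r4=0x02
[3] flags=1010 GT?F → skip
[4] flags=0010 → (cmp)
[5] flags=0010 VC?T → r0=0x74
[6] flags=0010 VC?T → r0=0xf8

VAL = 0xf8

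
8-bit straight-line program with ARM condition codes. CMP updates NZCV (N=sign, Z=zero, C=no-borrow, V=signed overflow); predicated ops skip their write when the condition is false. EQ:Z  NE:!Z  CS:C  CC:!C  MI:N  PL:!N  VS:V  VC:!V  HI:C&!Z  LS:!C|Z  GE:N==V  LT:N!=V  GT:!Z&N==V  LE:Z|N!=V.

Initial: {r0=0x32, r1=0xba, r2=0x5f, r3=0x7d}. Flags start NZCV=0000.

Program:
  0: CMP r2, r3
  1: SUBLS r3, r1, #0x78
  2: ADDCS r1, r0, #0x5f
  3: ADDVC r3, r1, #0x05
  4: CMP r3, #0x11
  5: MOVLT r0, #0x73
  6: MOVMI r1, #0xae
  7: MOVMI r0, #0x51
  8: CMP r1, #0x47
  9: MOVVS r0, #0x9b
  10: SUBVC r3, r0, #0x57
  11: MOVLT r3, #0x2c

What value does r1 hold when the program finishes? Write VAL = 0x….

0: ✓ CMP  NZCV=1000
1: ✓ SUBLS  r3←0x42
2: · ADDCS
3: ✓ ADDVC  r3←0xbf
4: ✓ CMP  NZCV=1010
5: ✓ MOVLT  r0←0x73
6: ✓ MOVMI  r1←0xae
7: ✓ MOVMI  r0←0x51
8: ✓ CMP  NZCV=0011
9: ✓ MOVVS  r0←0x9b
10: · SUBVC
11: ✓ MOVLT  r3←0x2c

VAL = 0xae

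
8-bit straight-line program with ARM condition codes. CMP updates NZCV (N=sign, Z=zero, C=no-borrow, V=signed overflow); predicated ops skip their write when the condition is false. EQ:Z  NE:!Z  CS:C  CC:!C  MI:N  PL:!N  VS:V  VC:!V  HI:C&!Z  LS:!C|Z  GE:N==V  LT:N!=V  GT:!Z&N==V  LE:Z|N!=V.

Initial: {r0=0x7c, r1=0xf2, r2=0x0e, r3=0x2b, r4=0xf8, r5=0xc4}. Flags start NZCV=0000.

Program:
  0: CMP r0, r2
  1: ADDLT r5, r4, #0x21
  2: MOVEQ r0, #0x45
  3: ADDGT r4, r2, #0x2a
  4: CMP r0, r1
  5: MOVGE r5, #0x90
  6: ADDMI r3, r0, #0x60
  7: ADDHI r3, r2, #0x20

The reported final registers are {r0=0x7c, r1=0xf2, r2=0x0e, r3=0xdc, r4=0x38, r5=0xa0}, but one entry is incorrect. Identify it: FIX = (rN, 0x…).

FIX = (r5, 0x90)

[0] flags=0010 → (cmp)
[1] flags=0010 LT?F → skip
[2] flags=0010 EQ?F → skip
[3] flags=0010 GT?T → r4=0x38
[4] flags=1001 → (cmp)
[5] flags=1001 GE?T → r5=0x90
[6] flags=1001 MI?T → r3=0xdc
[7] flags=1001 HI?F → skip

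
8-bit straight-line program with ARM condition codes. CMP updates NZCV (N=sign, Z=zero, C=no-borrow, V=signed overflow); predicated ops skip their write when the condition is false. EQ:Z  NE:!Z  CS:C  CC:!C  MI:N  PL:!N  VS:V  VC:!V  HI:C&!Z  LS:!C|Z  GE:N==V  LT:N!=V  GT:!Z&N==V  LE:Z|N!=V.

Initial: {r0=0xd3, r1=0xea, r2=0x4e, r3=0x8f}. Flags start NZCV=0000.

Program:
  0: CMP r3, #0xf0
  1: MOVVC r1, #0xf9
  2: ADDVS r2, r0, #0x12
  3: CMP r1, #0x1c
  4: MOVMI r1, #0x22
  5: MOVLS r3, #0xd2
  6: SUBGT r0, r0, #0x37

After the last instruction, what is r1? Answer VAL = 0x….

VAL = 0x22

0: ✓ CMP  NZCV=1000
1: ✓ MOVVC  r1←0xf9
2: · ADDVS
3: ✓ CMP  NZCV=1010
4: ✓ MOVMI  r1←0x22
5: · MOVLS
6: · SUBGT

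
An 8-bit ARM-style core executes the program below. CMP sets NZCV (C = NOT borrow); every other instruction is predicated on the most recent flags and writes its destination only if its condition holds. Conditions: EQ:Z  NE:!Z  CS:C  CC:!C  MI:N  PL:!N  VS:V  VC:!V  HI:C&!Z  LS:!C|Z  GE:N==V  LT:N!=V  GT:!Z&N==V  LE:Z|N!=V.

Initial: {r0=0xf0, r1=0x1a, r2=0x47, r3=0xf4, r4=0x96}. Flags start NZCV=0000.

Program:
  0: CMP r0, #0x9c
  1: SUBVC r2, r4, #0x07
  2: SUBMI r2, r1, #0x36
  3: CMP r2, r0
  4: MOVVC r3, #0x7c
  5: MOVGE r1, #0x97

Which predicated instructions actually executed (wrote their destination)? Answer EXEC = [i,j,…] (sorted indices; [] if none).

0: ✓ CMP  NZCV=0010
1: ✓ SUBVC  r2←0x8f
2: · SUBMI
3: ✓ CMP  NZCV=1000
4: ✓ MOVVC  r3←0x7c
5: · MOVGE

EXEC = [1,4]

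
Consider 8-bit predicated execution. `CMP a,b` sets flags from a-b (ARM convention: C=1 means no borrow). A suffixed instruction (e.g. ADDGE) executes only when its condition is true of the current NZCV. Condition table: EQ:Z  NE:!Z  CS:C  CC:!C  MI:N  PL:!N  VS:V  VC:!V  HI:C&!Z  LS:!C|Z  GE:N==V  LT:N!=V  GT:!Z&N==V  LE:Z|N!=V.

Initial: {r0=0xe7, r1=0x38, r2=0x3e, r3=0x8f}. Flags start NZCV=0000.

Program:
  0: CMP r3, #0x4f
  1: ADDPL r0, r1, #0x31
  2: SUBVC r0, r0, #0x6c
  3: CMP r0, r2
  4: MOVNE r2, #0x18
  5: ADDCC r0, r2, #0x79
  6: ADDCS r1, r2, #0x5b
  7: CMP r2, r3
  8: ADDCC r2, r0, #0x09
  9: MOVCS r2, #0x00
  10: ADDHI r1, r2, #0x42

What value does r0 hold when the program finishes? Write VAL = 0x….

[0] flags=0011 → (cmp)
[1] flags=0011 PL?T → r0=0x69
[2] flags=0011 VC?F → skip
[3] flags=0010 → (cmp)
[4] flags=0010 NE?T → r2=0x18
[5] flags=0010 CC?F → skip
[6] flags=0010 CS?T → r1=0x73
[7] flags=1001 → (cmp)
[8] flags=1001 CC?T → r2=0x72
[9] flags=1001 CS?F → skip
[10] flags=1001 HI?F → skip

VAL = 0x69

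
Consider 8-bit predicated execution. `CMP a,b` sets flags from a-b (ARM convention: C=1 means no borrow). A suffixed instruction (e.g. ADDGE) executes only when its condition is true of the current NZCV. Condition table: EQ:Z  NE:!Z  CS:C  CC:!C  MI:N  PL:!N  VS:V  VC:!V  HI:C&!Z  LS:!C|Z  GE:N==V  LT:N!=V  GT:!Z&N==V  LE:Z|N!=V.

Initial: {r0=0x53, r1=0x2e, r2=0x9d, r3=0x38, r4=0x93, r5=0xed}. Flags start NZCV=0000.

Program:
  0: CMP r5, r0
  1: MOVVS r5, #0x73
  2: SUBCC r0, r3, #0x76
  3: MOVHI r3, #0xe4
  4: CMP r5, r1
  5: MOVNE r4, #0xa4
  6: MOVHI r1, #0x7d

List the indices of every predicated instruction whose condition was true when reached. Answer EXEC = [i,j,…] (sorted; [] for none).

EXEC = [3,5,6]

0: ✓ CMP  NZCV=1010
1: · MOVVS
2: · SUBCC
3: ✓ MOVHI  r3←0xe4
4: ✓ CMP  NZCV=1010
5: ✓ MOVNE  r4←0xa4
6: ✓ MOVHI  r1←0x7d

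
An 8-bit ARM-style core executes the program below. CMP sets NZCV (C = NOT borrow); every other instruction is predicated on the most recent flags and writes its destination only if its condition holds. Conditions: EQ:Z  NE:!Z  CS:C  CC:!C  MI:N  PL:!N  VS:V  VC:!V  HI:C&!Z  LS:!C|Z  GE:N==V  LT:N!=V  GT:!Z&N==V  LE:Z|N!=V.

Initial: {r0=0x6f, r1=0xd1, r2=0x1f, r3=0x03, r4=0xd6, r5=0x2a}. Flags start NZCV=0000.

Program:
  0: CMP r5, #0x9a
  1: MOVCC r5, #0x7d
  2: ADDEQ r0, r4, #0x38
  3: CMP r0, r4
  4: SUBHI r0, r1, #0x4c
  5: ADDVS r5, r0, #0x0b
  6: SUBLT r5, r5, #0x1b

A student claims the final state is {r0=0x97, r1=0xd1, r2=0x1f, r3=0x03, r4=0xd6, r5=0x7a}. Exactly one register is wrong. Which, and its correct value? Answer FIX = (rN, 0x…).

FIX = (r0, 0x6f)

[0] flags=1001 → (cmp)
[1] flags=1001 CC?T → r5=0x7d
[2] flags=1001 EQ?F → skip
[3] flags=1001 → (cmp)
[4] flags=1001 HI?F → skip
[5] flags=1001 VS?T → r5=0x7a
[6] flags=1001 LT?F → skip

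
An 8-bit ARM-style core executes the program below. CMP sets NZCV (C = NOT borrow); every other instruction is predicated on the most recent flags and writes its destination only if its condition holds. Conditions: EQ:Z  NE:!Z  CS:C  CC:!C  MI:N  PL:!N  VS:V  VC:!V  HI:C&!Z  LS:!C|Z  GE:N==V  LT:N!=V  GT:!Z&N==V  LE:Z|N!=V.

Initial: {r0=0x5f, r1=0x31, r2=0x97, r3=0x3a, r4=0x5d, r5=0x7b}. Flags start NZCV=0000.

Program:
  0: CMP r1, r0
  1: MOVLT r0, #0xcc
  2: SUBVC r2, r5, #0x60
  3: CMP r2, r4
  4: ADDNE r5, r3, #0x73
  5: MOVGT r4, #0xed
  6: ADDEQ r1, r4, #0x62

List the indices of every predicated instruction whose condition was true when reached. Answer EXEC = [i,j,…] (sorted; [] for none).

[0] flags=1000 → (cmp)
[1] flags=1000 LT?T → r0=0xcc
[2] flags=1000 VC?T → r2=0x1b
[3] flags=1000 → (cmp)
[4] flags=1000 NE?T → r5=0xad
[5] flags=1000 GT?F → skip
[6] flags=1000 EQ?F → skip

EXEC = [1,2,4]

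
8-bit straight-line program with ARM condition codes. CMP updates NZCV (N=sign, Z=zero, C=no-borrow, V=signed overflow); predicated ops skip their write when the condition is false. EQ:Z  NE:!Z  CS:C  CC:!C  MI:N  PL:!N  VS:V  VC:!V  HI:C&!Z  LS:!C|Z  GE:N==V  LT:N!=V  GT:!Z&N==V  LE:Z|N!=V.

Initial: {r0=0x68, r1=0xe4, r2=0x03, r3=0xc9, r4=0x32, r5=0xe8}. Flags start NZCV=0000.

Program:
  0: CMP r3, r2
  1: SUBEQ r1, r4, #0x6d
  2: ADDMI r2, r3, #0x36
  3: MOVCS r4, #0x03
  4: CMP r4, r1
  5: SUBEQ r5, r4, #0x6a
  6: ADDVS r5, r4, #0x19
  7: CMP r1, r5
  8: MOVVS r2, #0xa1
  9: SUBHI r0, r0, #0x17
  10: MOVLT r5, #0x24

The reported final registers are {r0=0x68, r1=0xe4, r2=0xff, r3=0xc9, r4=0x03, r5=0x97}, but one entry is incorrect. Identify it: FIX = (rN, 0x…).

0: ✓ CMP  NZCV=1010
1: · SUBEQ
2: ✓ ADDMI  r2←0xff
3: ✓ MOVCS  r4←0x03
4: ✓ CMP  NZCV=0000
5: · SUBEQ
6: · ADDVS
7: ✓ CMP  NZCV=1000
8: · MOVVS
9: · SUBHI
10: ✓ MOVLT  r5←0x24

FIX = (r5, 0x24)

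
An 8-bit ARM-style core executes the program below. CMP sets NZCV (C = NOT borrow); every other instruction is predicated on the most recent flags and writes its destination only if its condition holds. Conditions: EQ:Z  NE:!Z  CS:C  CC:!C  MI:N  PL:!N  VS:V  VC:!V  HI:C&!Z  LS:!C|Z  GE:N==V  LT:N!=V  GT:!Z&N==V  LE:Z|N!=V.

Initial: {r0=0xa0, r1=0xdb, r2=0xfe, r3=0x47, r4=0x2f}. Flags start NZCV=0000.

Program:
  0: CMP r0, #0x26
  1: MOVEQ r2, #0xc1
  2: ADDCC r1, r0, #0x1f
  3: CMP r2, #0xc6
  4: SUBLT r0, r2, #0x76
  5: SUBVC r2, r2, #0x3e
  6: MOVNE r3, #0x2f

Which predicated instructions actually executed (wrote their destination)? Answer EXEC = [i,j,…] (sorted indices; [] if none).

0: ✓ CMP  NZCV=0011
1: · MOVEQ
2: · ADDCC
3: ✓ CMP  NZCV=0010
4: · SUBLT
5: ✓ SUBVC  r2←0xc0
6: ✓ MOVNE  r3←0x2f

EXEC = [5,6]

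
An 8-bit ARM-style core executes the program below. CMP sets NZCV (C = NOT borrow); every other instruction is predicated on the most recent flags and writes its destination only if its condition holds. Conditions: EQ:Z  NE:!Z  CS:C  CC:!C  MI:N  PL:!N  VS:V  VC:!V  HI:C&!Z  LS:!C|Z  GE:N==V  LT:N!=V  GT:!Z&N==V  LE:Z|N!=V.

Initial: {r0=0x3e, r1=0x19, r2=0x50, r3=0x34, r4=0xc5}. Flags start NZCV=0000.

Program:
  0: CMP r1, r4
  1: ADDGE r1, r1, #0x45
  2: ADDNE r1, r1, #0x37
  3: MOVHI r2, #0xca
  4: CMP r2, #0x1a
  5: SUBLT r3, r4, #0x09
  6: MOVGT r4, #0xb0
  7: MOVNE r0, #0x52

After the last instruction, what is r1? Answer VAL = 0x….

VAL = 0x95

[0] flags=0000 → (cmp)
[1] flags=0000 GE?T → r1=0x5e
[2] flags=0000 NE?T → r1=0x95
[3] flags=0000 HI?F → skip
[4] flags=0010 → (cmp)
[5] flags=0010 LT?F → skip
[6] flags=0010 GT?T → r4=0xb0
[7] flags=0010 NE?T → r0=0x52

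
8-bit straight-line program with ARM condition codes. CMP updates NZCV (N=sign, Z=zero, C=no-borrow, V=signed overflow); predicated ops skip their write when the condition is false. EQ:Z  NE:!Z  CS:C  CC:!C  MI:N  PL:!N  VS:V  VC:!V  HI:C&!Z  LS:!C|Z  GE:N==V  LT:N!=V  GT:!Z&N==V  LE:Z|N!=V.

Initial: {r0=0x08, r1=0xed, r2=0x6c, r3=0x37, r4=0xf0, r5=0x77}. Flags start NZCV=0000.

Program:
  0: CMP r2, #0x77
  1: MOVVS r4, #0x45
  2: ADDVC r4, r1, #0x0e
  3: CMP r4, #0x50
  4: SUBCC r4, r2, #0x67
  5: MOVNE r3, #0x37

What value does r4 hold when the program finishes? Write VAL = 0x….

0: ✓ CMP  NZCV=1000
1: · MOVVS
2: ✓ ADDVC  r4←0xfb
3: ✓ CMP  NZCV=1010
4: · SUBCC
5: ✓ MOVNE  r3←0x37

VAL = 0xfb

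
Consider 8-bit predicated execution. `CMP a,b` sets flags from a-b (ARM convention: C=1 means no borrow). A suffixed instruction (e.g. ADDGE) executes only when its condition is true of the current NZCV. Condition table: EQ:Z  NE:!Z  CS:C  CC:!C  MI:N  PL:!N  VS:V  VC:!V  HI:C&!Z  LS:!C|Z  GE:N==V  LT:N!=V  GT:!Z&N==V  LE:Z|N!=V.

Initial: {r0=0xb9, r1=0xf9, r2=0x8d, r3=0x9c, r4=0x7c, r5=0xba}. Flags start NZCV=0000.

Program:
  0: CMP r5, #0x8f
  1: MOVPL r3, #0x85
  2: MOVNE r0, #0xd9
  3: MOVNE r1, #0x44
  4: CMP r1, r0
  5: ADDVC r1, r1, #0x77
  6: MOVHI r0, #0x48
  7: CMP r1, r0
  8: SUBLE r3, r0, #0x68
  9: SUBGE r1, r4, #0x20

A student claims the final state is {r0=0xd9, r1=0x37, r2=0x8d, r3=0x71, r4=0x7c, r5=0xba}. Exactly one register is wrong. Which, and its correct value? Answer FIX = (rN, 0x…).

0: ✓ CMP  NZCV=0010
1: ✓ MOVPL  r3←0x85
2: ✓ MOVNE  r0←0xd9
3: ✓ MOVNE  r1←0x44
4: ✓ CMP  NZCV=0000
5: ✓ ADDVC  r1←0xbb
6: · MOVHI
7: ✓ CMP  NZCV=1000
8: ✓ SUBLE  r3←0x71
9: · SUBGE

FIX = (r1, 0xbb)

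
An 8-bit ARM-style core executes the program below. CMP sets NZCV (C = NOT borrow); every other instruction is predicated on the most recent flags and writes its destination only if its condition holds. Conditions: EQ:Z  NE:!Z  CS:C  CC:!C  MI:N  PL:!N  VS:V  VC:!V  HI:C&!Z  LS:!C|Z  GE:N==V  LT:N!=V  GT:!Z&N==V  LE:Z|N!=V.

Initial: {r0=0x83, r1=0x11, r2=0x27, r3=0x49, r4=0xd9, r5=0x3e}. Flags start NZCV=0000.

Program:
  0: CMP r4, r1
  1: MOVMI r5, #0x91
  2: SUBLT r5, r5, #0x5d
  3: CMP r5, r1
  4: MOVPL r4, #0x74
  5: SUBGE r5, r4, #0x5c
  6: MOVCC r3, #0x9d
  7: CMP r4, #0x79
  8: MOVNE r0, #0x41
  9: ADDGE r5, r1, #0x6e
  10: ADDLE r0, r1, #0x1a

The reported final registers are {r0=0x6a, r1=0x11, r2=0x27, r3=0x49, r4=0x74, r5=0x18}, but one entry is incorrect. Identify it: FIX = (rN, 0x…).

FIX = (r0, 0x2b)

[0] flags=1010 → (cmp)
[1] flags=1010 MI?T → r5=0x91
[2] flags=1010 LT?T → r5=0x34
[3] flags=0010 → (cmp)
[4] flags=0010 PL?T → r4=0x74
[5] flags=0010 GE?T → r5=0x18
[6] flags=0010 CC?F → skip
[7] flags=1000 → (cmp)
[8] flags=1000 NE?T → r0=0x41
[9] flags=1000 GE?F → skip
[10] flags=1000 LE?T → r0=0x2b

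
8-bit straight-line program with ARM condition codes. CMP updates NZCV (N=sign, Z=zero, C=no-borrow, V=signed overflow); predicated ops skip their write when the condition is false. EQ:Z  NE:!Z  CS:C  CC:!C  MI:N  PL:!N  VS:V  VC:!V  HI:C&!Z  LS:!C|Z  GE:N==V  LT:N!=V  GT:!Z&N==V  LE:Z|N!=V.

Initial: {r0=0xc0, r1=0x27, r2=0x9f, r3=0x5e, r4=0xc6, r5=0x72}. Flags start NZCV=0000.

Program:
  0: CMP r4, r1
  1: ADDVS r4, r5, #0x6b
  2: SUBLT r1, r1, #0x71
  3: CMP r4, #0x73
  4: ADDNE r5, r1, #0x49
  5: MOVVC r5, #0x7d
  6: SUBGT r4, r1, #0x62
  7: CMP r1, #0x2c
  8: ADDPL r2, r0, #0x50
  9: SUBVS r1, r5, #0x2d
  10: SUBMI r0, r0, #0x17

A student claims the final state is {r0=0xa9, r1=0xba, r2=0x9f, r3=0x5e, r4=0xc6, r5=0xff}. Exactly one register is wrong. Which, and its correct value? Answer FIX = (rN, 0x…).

[0] flags=1010 → (cmp)
[1] flags=1010 VS?F → skip
[2] flags=1010 LT?T → r1=0xb6
[3] flags=0011 → (cmp)
[4] flags=0011 NE?T → r5=0xff
[5] flags=0011 VC?F → skip
[6] flags=0011 GT?F → skip
[7] flags=1010 → (cmp)
[8] flags=1010 PL?F → skip
[9] flags=1010 VS?F → skip
[10] flags=1010 MI?T → r0=0xa9

FIX = (r1, 0xb6)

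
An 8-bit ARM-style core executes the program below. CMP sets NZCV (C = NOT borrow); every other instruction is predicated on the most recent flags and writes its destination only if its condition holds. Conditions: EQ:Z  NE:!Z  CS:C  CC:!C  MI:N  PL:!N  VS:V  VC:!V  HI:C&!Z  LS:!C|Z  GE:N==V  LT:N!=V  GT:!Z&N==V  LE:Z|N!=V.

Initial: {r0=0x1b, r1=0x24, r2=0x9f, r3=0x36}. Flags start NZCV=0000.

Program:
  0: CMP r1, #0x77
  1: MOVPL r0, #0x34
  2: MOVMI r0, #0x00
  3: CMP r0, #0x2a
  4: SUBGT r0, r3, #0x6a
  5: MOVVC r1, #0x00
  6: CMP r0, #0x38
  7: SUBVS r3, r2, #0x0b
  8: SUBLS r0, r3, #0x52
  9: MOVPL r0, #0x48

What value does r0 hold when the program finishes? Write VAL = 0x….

VAL = 0xe4

0: ✓ CMP  NZCV=1000
1: · MOVPL
2: ✓ MOVMI  r0←0x00
3: ✓ CMP  NZCV=1000
4: · SUBGT
5: ✓ MOVVC  r1←0x00
6: ✓ CMP  NZCV=1000
7: · SUBVS
8: ✓ SUBLS  r0←0xe4
9: · MOVPL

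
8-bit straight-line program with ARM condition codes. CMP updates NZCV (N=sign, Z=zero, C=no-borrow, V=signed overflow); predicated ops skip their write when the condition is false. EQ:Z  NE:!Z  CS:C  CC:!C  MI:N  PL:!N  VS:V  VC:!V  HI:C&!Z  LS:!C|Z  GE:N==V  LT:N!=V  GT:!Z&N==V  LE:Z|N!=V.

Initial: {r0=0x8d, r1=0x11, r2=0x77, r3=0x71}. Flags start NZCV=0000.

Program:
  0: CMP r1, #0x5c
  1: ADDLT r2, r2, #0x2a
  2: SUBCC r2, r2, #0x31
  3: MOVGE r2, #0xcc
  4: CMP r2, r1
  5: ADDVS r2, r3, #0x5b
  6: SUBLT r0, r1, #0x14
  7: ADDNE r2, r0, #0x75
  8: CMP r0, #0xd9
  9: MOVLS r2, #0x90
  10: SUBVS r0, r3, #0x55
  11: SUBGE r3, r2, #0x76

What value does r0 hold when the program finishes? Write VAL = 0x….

VAL = 0x8d

0: ✓ CMP  NZCV=1000
1: ✓ ADDLT  r2←0xa1
2: ✓ SUBCC  r2←0x70
3: · MOVGE
4: ✓ CMP  NZCV=0010
5: · ADDVS
6: · SUBLT
7: ✓ ADDNE  r2←0x02
8: ✓ CMP  NZCV=1000
9: ✓ MOVLS  r2←0x90
10: · SUBVS
11: · SUBGE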